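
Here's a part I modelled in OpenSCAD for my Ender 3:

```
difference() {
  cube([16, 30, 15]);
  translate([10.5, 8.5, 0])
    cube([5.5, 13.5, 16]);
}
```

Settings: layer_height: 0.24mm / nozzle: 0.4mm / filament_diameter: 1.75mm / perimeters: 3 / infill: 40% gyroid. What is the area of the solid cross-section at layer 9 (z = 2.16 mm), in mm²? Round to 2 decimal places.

405.75 mm²

At z = 2.16 mm: the cube is present — its section is the full 16×30 rectangle (area 480.00 mm²); the cube at (10.5, 8.5) (footprint 5.5×13.5) is included at this height (area 74.25 mm²); After the difference (first − rest): starting from the 16×30 cube (480.00 mm²), the 5.5×13.5 cube at (10.5, 8.5) lies inside it touching the edge (removes its full 74.25 mm²) — area = 405.75 mm². Overall, the cross-section is a single solid region. Net area = 405.75 mm².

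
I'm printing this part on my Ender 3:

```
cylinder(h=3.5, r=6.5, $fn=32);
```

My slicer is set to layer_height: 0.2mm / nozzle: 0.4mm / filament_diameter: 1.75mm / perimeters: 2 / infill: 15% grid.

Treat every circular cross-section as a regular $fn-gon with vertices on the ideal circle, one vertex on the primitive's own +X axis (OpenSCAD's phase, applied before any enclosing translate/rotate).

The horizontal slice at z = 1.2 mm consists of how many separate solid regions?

1

At z = 1.2 mm: the cylinder: section is a regular 32-gon, circumradius r=6.5. The result has 1 disconnected region.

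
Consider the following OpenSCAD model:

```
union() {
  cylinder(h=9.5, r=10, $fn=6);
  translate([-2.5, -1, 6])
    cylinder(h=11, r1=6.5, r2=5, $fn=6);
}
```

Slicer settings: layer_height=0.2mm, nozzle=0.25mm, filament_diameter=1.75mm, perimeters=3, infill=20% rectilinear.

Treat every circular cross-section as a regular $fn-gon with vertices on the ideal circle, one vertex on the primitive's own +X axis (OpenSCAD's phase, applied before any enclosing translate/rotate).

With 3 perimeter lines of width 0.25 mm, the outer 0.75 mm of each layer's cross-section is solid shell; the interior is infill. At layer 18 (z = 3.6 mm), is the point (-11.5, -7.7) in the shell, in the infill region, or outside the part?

At z = 3.6 mm: the r=10 cylinder gives a regular 6-gon of circumradius 10 (constant along its height); the cone at (-2.5, -1) is absent (z outside [6, 17]); Taking the union: only the r=10 cylinder is present, so the union is just that shape — 1 connected region. Overall, the cross-section is a single solid region. The nearest boundary edge runs (-10.00, 0.00)→(-5.00, -8.66); distance from the point to it = 5.15 mm. The point is not inside any of the regions above, so it lies outside the cross-section (5.15 mm from the nearest boundary).

outside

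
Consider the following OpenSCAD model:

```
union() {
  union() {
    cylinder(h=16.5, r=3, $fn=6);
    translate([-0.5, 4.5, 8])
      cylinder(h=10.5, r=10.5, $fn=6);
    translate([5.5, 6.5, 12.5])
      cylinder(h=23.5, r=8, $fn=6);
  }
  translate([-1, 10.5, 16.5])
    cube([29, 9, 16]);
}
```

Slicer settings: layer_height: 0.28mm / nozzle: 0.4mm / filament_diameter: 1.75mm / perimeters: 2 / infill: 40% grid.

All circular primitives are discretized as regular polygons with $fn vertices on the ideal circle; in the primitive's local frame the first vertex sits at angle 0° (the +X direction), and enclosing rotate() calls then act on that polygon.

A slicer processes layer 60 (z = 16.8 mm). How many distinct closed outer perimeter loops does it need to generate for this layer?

1

At z = 16.8 mm: the cylinder does not reach this height (z outside [0, 16.5]); the r=10.5 cylinder at (-0.5, 4.5) gives a regular 6-gon of circumradius 10.5 (constant along its height); the cylinder at (5.5, 6.5): section is a regular 6-gon, circumradius r=8; Taking the union: the regions partially overlap (shared area 115.47 mm²), so overlapping operands fuse into one piece — 1 connected region; the cube at (-1, 10.5) (footprint 29×9) is included at this height; Combining (union): the regions partially overlap (shared area 34.18 mm²), so overlapping operands fuse into one piece — 1 connected region. The result has 1 disconnected region.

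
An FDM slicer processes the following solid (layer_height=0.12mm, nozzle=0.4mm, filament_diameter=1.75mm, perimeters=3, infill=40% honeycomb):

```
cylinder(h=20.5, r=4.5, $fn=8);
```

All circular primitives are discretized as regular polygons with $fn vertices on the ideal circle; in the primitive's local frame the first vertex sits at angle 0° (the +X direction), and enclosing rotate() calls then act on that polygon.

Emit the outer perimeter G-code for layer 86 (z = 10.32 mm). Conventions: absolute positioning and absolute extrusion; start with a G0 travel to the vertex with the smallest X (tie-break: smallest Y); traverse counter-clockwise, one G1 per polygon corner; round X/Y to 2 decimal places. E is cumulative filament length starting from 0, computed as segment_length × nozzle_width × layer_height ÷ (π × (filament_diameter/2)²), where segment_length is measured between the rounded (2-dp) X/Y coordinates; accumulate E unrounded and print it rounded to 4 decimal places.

G0 X-4.50 Y0.00 Z10.32
G1 X-3.18 Y-3.18 E0.0687
G1 X0.00 Y-4.50 E0.1374
G1 X3.18 Y-3.18 E0.2061
G1 X4.50 Y0.00 E0.2748
G1 X3.18 Y3.18 E0.3436
G1 X0.00 Y4.50 E0.4123
G1 X-3.18 Y3.18 E0.4810
G1 X-4.50 Y0.00 E0.5497

At z = 10.32 mm: the r=4.5 cylinder gives a regular 8-gon of circumradius 4.5 (constant along its height). The outline is a single polygon with 8 vertices. Extrusion per mm of travel: 0.4 × 0.12 / (π × 0.875²) = 0.019956. Accumulating E over each segment gives final E = 0.5497.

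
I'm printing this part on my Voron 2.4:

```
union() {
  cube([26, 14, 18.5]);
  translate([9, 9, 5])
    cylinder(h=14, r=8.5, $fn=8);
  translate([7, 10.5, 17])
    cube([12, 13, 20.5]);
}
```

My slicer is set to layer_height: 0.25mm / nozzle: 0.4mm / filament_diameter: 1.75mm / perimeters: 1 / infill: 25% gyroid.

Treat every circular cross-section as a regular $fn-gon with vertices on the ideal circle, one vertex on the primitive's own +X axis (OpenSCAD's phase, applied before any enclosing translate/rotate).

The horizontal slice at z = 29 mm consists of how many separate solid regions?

1

At z = 29 mm: the cube does not reach this height (z outside [0, 18.5]); the cylinder at (9, 9) does not reach this height (z outside [5, 19]); the 12×13 cube at (7, 10.5) contributes its full rectangle; Taking the union: only the 12×13 cube at (7, 10.5) is present, so the union is just that shape — 1 connected region. The result has 1 disconnected region.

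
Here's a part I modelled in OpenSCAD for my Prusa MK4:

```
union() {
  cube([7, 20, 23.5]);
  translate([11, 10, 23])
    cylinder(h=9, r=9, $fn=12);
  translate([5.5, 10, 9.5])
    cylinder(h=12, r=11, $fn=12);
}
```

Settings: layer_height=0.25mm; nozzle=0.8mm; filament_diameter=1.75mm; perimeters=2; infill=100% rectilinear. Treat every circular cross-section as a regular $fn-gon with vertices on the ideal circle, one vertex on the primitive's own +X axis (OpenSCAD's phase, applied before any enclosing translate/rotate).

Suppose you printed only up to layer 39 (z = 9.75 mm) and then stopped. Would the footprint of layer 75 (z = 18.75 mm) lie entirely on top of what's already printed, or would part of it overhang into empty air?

Compare the two slices. At z = 9.75: the cube is present — its section is the full 7×20 rectangle (area 140.00 mm²); the cylinder at (11, 10) does not reach this height (z outside [23, 32]); the cylinder at (5.5, 10): section is a regular 12-gon, circumradius r=11 (area = (12/2)·11.000²·sin(360°/12) = 363.00 mm²); Taking the union: the regions partially overlap — summed areas 503.00 mm² minus the doubly-counted overlap 139.16 mm² gives 363.84 mm² — area = 363.84 mm². At z = 18.75: the cube (footprint 7×20) is included at this height (area 140.00 mm²); the cylinder at (11, 10) does not reach this height (z outside [23, 32]); the r=11 cylinder at (5.5, 10) contributes a regular 12-gon of circumradius 11 (area = (12/2)·11.000²·sin(360°/12) = 363.00 mm²); Taking the union: the regions partially overlap — summed areas 503.00 mm² minus the doubly-counted overlap 139.16 mm² gives 363.84 mm² — area = 363.84 mm². Checking containment: the cross-section at z = 18.75 is a subset of the cross-section at z = 9.75.

entirely on top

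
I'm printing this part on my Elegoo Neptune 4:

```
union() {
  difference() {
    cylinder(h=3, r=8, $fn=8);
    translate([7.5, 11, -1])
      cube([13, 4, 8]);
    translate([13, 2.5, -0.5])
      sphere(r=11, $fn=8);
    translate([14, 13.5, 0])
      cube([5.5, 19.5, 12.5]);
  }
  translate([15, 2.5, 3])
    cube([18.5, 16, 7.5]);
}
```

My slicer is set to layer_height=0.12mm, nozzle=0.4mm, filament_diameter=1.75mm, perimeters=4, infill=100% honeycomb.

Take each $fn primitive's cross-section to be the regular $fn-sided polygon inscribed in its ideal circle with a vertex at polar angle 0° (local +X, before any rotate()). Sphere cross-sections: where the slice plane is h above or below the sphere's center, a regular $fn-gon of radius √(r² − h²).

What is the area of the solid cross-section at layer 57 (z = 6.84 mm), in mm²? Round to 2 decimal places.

296.00 mm²

At z = 6.84 mm: the cylinder does not reach this height (z outside [0, 3]); the 13×4 cube at (7.5, 11) contributes its full rectangle (area 52.00 mm²); the r=11 sphere at (13, 2.5) slices to a regular 8-gon of circumradius 8.193 (√(r²−h²) with h=7.34 from center) (area = (8/2)·8.193²·sin(360°/8) = 189.86 mm²); the cube at (14, 13.5) is present — its section is the full 5.5×19.5 rectangle (area 107.25 mm²); Subtracting the remaining from the first: the first operand is absent here, so nothing remains; the cube at (15, 2.5) is present — its section is the full 18.5×16 rectangle (area 296.00 mm²); Merging all regions: only the 18.5×16 cube at (15, 2.5) is present, so the union is just that shape — area = 296.00 mm². Overall, the cross-section is a single solid region. Net area = 296.00 mm².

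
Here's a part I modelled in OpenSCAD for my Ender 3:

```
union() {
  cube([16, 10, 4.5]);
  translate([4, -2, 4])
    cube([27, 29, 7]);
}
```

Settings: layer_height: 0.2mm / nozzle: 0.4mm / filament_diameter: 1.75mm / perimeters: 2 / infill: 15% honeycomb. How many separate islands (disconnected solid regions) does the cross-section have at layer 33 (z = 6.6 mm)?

At z = 6.6 mm: the cube does not reach this height (z outside [0, 4.5]); the cube at (4, -2) (footprint 27×29) is included at this height; Merging all regions: only the 27×29 cube at (4, -2) is present, so the union is just that shape — 1 connected region. Overall, the cross-section is a single solid region. Island count = 1.

1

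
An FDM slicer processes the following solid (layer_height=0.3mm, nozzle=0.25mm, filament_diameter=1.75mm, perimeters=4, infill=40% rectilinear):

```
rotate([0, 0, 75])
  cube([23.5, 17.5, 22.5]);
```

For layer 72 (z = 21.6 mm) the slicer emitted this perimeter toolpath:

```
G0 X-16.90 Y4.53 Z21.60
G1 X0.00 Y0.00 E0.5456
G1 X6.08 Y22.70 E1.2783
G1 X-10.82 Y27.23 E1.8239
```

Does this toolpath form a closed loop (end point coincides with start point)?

Start point (G0): (-16.90, 4.53). End point (last G1): the path does not return to the start — open.

no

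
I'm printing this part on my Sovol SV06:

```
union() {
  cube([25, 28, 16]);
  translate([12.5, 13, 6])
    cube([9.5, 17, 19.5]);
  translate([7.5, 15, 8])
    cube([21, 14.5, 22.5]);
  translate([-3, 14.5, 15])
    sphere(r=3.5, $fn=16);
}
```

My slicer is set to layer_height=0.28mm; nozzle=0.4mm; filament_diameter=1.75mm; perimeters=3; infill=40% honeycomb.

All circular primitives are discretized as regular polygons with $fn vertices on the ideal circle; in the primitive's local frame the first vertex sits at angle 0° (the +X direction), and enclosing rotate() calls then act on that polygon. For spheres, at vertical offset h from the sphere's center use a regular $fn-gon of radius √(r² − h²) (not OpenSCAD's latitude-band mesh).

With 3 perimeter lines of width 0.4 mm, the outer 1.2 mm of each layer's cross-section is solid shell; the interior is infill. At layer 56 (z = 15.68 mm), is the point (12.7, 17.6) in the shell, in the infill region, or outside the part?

At z = 15.68 mm: the 25×28 cube contributes its full rectangle; the 9.5×17 cube at (12.5, 13) contributes its full rectangle; the cube at (7.5, 15) is present — its section is the full 21×14.5 rectangle; the r=3.5 sphere at (-3, 14.5) slices to a regular 16-gon of circumradius 3.433 (√(r²−h²) with h=0.68 from center); Taking the union: the regions partially overlap (shared area 385.09 mm²), so overlapping operands fuse into one piece — 1 connected region. Overall, the cross-section is a single solid region. The nearest boundary edge runs (7.50, 28.00)→(7.50, 29.50); distance from the point to it = 11.63 mm. The point is inside the cross-section and 11.63 mm from the nearest boundary — more than the 1.2 mm shell width (3 × 0.4), so it's in the infill interior.

infill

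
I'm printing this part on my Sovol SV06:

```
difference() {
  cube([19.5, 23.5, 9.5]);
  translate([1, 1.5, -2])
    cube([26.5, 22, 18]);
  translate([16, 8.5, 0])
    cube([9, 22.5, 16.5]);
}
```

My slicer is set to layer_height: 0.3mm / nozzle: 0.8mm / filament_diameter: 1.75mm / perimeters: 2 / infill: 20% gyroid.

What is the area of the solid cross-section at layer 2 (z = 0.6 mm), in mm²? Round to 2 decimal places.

51.25 mm²

At z = 0.6 mm: the 19.5×23.5 cube contributes its full rectangle (area 458.25 mm²); the cube at (1, 1.5) is present — its section is the full 26.5×22 rectangle (area 583.00 mm²); the cube at (16, 8.5) is present — its section is the full 9×22.5 rectangle (area 202.50 mm²); Taking the first minus the rest: starting from the 19.5×23.5 cube (458.25 mm²), the 26.5×22 cube at (1, 1.5) partially overlaps it — only the 407.00 mm² overlap (of its 583.00 mm²) is removed, clipping the outline; the 9×22.5 cube at (16, 8.5) misses the remaining region (no effect) — area = 51.25 mm². Overall, the cross-section is a single solid region. Net area = 51.25 mm².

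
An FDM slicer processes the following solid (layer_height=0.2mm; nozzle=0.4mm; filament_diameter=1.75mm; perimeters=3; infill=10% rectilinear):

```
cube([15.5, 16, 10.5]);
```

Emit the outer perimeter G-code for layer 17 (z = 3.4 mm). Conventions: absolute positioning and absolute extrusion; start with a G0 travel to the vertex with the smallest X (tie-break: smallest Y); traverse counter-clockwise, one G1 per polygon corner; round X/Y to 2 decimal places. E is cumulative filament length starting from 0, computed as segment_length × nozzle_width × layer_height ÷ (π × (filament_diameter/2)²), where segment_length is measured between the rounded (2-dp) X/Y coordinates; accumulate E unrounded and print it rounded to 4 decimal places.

G0 X0.00 Y0.00 Z3.40
G1 X15.50 Y0.00 E0.5155
G1 X15.50 Y16.00 E1.0477
G1 X0.00 Y16.00 E1.5632
G1 X0.00 Y0.00 E2.0954

At z = 3.4 mm: the cube (footprint 15.5×16) is included at this height. The outline is a single polygon with 4 vertices. Extrusion per mm of travel: 0.4 × 0.2 / (π × 0.875²) = 0.033260. Accumulating E over each segment gives final E = 2.0954.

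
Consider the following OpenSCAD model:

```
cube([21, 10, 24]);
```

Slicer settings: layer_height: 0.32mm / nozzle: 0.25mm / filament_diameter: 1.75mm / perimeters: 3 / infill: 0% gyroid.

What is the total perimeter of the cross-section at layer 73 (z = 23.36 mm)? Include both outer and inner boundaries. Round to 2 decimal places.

62.00 mm

At z = 23.36 mm: the cube (footprint 21×10) is included at this height (perimeter 62.00 mm). Overall, the cross-section is a single solid region. Total boundary length (outer) = 62.00 mm.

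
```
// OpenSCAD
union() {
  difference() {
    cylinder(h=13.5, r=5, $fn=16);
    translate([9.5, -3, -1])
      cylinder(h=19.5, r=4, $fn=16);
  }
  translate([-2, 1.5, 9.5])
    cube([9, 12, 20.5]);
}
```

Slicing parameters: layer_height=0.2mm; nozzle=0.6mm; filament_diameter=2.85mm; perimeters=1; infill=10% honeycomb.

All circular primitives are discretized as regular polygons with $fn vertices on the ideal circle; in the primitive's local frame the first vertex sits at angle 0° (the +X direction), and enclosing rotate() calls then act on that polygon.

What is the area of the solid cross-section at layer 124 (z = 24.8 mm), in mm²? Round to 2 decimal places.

108.00 mm²

At z = 24.8 mm: the cylinder does not reach this height (z outside [0, 13.5]); the cylinder at (9.5, -3) is absent (z outside [-1, 18.5]); Taking the first minus the rest: the first operand is absent here, so nothing remains; the 9×12 cube at (-2, 1.5) contributes its full rectangle (area 108.00 mm²); Merging all regions: only the 9×12 cube at (-2, 1.5) is present, so the union is just that shape — area = 108.00 mm². Overall, the cross-section is a single solid region. Net area = 108.00 mm².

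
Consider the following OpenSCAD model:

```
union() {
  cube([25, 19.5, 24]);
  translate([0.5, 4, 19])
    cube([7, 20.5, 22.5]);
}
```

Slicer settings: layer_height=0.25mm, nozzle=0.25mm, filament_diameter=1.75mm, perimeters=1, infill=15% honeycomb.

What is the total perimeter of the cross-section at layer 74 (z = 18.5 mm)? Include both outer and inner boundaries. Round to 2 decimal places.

89.00 mm

At z = 18.5 mm: the 25×19.5 cube contributes its full rectangle (perimeter 89.00 mm); the cube at (0.5, 4) is absent (z outside [19, 41.5]); Taking the union: only the 25×19.5 cube is present, so the union is just that shape — boundary = 89.00 mm. Overall, the cross-section is a single solid region. Total boundary length (outer) = 89.00 mm.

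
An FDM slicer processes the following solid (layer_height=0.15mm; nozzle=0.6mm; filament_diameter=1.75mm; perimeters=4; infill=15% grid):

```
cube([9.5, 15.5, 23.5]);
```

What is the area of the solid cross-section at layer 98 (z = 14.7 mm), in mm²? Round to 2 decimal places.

147.25 mm²

At z = 14.7 mm: the 9.5×15.5 cube contributes its full rectangle (area 147.25 mm²). Overall, the cross-section is a single solid region. Net area = 147.25 mm².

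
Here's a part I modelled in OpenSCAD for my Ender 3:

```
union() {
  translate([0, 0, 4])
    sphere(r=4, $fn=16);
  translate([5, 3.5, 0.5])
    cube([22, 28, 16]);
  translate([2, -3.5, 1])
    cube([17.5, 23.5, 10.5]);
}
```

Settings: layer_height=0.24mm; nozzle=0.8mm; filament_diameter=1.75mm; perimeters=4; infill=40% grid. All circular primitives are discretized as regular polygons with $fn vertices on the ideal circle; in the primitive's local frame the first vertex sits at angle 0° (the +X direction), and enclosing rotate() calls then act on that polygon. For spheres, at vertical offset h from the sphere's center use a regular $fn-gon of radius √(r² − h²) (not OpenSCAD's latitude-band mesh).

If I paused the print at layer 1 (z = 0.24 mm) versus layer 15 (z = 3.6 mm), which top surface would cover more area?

Layer 1 (z = 0.24): the r=4 sphere slices to a regular 16-gon of circumradius 1.365 (√(r²−h²) with h=3.76 from center) (area = (16/2)·1.365²·sin(360°/16) = 5.70 mm²); the cube at (5, 3.5) is absent (z outside [0.5, 16.5]); the cube at (2, -3.5) is not intersected at this z (z outside [1, 11.5]); Taking the union: only the r=4 sphere is present, so the union is just that shape — area = 5.70 mm². So its area = 5.70 mm². Layer 15 (z = 3.6): the sphere: section is a regular 16-gon, circumradius = √(r²−h²) = √(4²−0.4²) = 3.980 (area = (16/2)·3.980²·sin(360°/16) = 48.49 mm²); the cube at (5, 3.5) is present — its section is the full 22×28 rectangle (area 616.00 mm²); the cube at (2, -3.5) (footprint 17.5×23.5) is included at this height (area 411.25 mm²); Merging all regions: the regions partially overlap — summed areas 1075.74 mm² minus the doubly-counted overlap 248.48 mm² gives 827.26 mm² — area = 827.26 mm². So its area = 827.26 mm². Layer 15 is larger (827.26 vs 5.70 mm²).

layer 15 (z = 3.6 mm)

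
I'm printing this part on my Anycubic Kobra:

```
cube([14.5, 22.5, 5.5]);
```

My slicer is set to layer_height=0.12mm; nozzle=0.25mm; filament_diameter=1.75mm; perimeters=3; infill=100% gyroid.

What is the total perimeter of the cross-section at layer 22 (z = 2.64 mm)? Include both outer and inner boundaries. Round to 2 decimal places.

74.00 mm

At z = 2.64 mm: the cube is present — its section is the full 14.5×22.5 rectangle (perimeter 74.00 mm). Overall, the cross-section is a single solid region. Total boundary length (outer) = 74.00 mm.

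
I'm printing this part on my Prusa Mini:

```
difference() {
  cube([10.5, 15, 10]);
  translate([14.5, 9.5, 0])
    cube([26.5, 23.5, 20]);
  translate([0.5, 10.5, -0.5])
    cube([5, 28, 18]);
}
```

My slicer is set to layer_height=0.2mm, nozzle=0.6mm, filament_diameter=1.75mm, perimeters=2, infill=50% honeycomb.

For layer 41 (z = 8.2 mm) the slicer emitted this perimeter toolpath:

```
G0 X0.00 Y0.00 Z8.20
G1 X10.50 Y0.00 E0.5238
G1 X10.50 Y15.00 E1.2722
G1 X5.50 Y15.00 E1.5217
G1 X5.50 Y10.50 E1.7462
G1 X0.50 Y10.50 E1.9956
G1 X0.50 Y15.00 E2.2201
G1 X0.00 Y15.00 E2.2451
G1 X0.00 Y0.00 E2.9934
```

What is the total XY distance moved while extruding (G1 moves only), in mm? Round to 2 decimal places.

Sum the Euclidean lengths of each G1 segment: total = 60.00 mm.

60.00 mm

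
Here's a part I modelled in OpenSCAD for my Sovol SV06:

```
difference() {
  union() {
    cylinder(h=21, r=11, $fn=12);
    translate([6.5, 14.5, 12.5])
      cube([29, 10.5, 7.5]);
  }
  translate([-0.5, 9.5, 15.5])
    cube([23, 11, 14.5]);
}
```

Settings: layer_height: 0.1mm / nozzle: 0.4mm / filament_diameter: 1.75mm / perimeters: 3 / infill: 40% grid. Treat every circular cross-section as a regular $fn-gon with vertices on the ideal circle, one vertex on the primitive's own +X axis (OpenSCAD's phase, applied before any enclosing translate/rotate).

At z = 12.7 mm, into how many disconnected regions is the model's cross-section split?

2

At z = 12.7 mm: the cylinder: section is a regular 12-gon, circumradius r=11; the 29×10.5 cube at (6.5, 14.5) contributes its full rectangle; Combining (union): the 2 present regions are separate (no shared area or edge), so areas and boundary lengths simply add and each stays a separate island — 2 connected regions; the cube at (-0.5, 9.5) is not intersected at this z (z outside [15.5, 30]); After the difference (first − rest): none of the subtracted shapes is present at this height, so the result so far is unchanged — 2 connected regions. The result has 2 disconnected regions.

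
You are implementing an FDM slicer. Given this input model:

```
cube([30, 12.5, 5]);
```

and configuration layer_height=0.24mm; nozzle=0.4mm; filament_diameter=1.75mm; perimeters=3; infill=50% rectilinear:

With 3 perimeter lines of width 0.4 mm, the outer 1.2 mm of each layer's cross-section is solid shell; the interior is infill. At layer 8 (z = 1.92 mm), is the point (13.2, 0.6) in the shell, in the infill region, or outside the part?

shell

At z = 1.92 mm: the cube is present — its section is the full 30×12.5 rectangle. Overall, the cross-section is a single solid region. The nearest boundary edge runs (0.00, 0.00)→(30.00, 0.00); distance from the point to it = 0.60 mm. The point is inside the cross-section, 0.60 mm from the nearest boundary — within the 1.2 mm shell band (3 × 0.4).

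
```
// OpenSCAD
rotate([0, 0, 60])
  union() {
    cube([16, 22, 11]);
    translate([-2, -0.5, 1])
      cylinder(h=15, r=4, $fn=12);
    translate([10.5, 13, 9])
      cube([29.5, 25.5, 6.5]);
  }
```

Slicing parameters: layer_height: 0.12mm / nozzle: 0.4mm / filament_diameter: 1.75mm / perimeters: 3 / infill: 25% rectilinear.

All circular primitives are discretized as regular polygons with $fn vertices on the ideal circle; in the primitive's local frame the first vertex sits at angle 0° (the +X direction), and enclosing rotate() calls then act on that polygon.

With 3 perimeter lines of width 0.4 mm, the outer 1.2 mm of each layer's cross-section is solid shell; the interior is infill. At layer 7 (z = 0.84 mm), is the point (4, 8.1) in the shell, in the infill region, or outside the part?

At z = 0.84 mm: the 16×22 cube contributes its full rectangle; the cylinder at (-2, -0.5) does not reach this height (z outside [1, 16]); the cube at (10.5, 13) is not intersected at this z (z outside [9, 15.5]); Taking the union: only the 16×22 cube is present, so the union is just that shape — 1 connected region; (rotated 60° about Z; rotation is an isometry so areas/perimeters/island counts are preserved). Overall, the cross-section is a single solid region. Undo the 60° rotation: the query point maps to (9.015, 0.586) in the un-rotated model frame. The nearest boundary edge runs (0.00, 0.00)→(16.00, 0.00); distance from the point to it = 0.59 mm. The point is inside the cross-section, 0.59 mm from the nearest boundary — within the 1.2 mm shell band (3 × 0.4).

shell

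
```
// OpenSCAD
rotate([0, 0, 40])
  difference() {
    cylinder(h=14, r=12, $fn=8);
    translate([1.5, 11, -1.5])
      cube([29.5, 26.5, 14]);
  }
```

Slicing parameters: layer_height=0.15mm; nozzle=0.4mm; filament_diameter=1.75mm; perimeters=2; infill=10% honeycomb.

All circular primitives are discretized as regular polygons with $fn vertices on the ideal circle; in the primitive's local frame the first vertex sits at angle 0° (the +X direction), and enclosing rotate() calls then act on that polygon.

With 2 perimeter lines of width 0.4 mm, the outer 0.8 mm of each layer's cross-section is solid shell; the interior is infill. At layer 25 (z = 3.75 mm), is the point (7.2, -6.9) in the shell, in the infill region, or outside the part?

At z = 3.75 mm: the r=12 cylinder contributes a regular 8-gon of circumradius 12; the cube at (1.5, 11) (footprint 29.5×26.5) is included at this height; After the difference (first − rest): starting from the r=12 cylinder, the 29.5×26.5 cube at (1.5, 11) partially overlaps it — only the 0.17 mm² overlap (of its 781.75 mm²) is removed, clipping the outline — 1 connected region; (whole slice rotated 40° about Z — lengths, areas and connectivity unchanged). Overall, the cross-section is a single solid region. Undo the 40° rotation: the query point maps to (1.080, -9.914) in the un-rotated model frame. The nearest boundary edge runs (8.49, -8.49)→(-0.00, -12.00); distance from the point to it = 1.51 mm. The point is inside the cross-section and 1.51 mm from the nearest boundary — more than the 0.8 mm shell width (2 × 0.4), so it's in the infill interior.

infill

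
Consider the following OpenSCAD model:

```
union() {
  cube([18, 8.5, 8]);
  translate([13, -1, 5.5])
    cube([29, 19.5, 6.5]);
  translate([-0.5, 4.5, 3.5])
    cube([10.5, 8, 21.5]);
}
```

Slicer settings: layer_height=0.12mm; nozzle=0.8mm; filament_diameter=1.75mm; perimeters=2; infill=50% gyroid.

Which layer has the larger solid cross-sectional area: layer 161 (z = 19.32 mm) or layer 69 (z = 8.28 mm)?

Layer 161 (z = 19.32): the cube is absent (z outside [0, 8]); the cube at (13, -1) does not reach this height (z outside [5.5, 12]); the 10.5×8 cube at (-0.5, 4.5) contributes its full rectangle (area 84.00 mm²); Merging all regions: only the 10.5×8 cube at (-0.5, 4.5) is present, so the union is just that shape — area = 84.00 mm². So its area = 84.00 mm². Layer 69 (z = 8.28): the cube does not reach this height (z outside [0, 8]); the cube at (13, -1) (footprint 29×19.5) is included at this height (area 565.50 mm²); the 10.5×8 cube at (-0.5, 4.5) contributes its full rectangle (area 84.00 mm²); Taking the union: the 2 present regions are separate (no shared area or edge), so areas and boundary lengths simply add and each stays a separate island — area = 649.50 mm². So its area = 649.50 mm². Layer 69 is larger (649.50 vs 84.00 mm²).

layer 69 (z = 8.28 mm)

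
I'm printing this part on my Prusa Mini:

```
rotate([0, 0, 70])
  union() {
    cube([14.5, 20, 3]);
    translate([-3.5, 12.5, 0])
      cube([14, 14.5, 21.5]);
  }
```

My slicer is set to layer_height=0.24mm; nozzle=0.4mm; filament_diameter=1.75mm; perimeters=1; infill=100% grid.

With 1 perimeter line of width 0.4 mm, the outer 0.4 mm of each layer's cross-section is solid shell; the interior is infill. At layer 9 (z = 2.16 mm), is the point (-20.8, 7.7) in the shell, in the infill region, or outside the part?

infill

At z = 2.16 mm: the cube is present — its section is the full 14.5×20 rectangle; the 14×14.5 cube at (-3.5, 12.5) contributes its full rectangle; Taking the union: the regions partially overlap (shared area 78.75 mm²), so overlapping operands fuse into one piece — 1 connected region; (rotated 70° about Z; rotation is an isometry so areas/perimeters/island counts are preserved). Overall, the cross-section is a single solid region. Undo the 70° rotation: the query point maps to (0.122, 22.179) in the un-rotated model frame. The nearest boundary edge runs (-3.50, 12.50)→(-3.50, 27.00); distance from the point to it = 3.62 mm. The point is inside the cross-section and 3.62 mm from the nearest boundary — more than the 0.4 mm shell width (1 × 0.4), so it's in the infill interior.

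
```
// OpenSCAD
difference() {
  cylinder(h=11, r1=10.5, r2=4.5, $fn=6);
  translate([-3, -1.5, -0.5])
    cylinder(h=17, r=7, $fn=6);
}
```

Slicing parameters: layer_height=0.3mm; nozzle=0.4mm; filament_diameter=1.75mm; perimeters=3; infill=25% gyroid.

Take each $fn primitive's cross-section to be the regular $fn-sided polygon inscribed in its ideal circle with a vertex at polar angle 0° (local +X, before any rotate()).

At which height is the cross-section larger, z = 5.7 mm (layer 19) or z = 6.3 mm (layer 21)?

Layer 19 (z = 5.7): the cone contributes a regular 6-gon of circumradius 7.391 (interpolated between r1=10.5 and r2=4.5 at t=0.518) (area = (6/2)·7.391²·sin(360°/6) = 141.92 mm²); the r=7 cylinder at (-3, -1.5) gives a regular 6-gon of circumradius 7 (constant along its height) (area = (6/2)·7.000²·sin(360°/6) = 127.31 mm²); After the difference (first − rest): starting from the cone (141.92 mm²), the r=7 cylinder at (-3, -1.5) partially overlaps it — only the 89.50 mm² overlap (of its 127.31 mm²) is removed, clipping the outline — area = 52.42 mm². So its area = 52.42 mm². Layer 21 (z = 6.3): the cone contributes a regular 6-gon of circumradius 7.064 (interpolated between r1=10.5 and r2=4.5 at t=0.573) (area = (6/2)·7.064²·sin(360°/6) = 129.63 mm²); the r=7 cylinder at (-3, -1.5) gives a regular 6-gon of circumradius 7 (constant along its height) (area = (6/2)·7.000²·sin(360°/6) = 127.31 mm²); After the difference (first − rest): starting from the cone (129.63 mm²), the r=7 cylinder at (-3, -1.5) partially overlaps it — only the 84.58 mm² overlap (of its 127.31 mm²) is removed, clipping the outline — area = 45.05 mm². So its area = 45.05 mm². Layer 19 is larger (52.42 vs 45.05 mm²).

layer 19 (z = 5.7 mm)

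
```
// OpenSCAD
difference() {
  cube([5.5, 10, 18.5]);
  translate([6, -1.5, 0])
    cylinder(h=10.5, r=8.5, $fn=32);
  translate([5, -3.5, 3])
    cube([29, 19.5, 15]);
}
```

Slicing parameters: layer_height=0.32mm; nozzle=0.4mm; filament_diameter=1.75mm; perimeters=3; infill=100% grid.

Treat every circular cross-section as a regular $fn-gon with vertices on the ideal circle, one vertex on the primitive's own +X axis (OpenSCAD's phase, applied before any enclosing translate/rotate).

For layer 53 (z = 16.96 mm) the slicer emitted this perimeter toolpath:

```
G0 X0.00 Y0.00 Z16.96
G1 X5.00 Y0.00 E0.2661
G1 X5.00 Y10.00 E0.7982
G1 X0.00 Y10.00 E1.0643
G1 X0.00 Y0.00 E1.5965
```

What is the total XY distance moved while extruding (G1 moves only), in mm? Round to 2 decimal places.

Sum the Euclidean lengths of each G1 segment: total = 30.00 mm.

30.00 mm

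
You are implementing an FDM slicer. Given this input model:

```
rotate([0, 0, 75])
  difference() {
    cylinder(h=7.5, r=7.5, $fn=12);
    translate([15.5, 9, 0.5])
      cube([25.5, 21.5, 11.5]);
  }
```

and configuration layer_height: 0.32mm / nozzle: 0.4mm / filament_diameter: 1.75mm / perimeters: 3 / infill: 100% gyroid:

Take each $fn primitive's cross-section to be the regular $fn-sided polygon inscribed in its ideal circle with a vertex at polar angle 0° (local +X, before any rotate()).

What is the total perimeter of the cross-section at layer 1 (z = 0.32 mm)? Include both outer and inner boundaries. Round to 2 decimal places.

At z = 0.32 mm: the cylinder: section is a regular 12-gon, circumradius r=7.5 (perimeter = 2·12·7.500·sin(180°/12) = 46.59 mm); the cube at (15.5, 9) is absent (z outside [0.5, 12]); After the difference (first − rest): none of the subtracted shapes is present at this height, so the r=7.5 cylinder is unchanged — boundary = 46.59 mm; (whole slice rotated 75° about Z — lengths, areas and connectivity unchanged). Overall, the cross-section is a single solid region. Total boundary length (outer) = 46.59 mm.

46.59 mm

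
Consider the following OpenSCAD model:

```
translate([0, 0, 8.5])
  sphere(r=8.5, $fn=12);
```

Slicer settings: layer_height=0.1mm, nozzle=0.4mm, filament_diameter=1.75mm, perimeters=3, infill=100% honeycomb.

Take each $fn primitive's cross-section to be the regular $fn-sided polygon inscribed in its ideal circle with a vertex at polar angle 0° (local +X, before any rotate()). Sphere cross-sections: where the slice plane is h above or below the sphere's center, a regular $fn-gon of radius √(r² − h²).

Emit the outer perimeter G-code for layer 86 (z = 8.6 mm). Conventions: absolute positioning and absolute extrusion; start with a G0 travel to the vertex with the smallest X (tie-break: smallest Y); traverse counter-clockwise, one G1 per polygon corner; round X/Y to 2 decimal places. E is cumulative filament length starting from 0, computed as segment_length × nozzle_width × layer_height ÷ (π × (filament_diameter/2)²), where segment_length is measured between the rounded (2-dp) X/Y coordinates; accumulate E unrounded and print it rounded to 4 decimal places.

G0 X-8.50 Y0.00 Z8.60
G1 X-7.36 Y-4.25 E0.0732
G1 X-4.25 Y-7.36 E0.1463
G1 X0.00 Y-8.50 E0.2195
G1 X4.25 Y-7.36 E0.2927
G1 X7.36 Y-4.25 E0.3658
G1 X8.50 Y0.00 E0.4390
G1 X7.36 Y4.25 E0.5122
G1 X4.25 Y7.36 E0.5853
G1 X0.00 Y8.50 E0.6585
G1 X-4.25 Y7.36 E0.7317
G1 X-7.36 Y4.25 E0.8048
G1 X-8.50 Y0.00 E0.8780

At z = 8.6 mm: the r=8.5 sphere slices to a regular 12-gon of circumradius 8.499 (√(r²−h²) with h=0.1 from center). The outline is a single polygon with 12 vertices. Extrusion per mm of travel: 0.4 × 0.1 / (π × 0.875²) = 0.016630. Accumulating E over each segment gives final E = 0.8780.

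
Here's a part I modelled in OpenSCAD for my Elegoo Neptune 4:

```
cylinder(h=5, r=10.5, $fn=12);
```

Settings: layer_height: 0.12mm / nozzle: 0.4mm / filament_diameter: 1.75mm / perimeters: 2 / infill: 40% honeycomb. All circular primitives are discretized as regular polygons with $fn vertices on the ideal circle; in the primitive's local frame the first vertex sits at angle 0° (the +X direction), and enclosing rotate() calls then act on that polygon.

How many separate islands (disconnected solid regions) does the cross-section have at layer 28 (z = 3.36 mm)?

At z = 3.36 mm: the cylinder: section is a regular 12-gon, circumradius r=10.5. Overall, the cross-section is a single solid region. Island count = 1.

1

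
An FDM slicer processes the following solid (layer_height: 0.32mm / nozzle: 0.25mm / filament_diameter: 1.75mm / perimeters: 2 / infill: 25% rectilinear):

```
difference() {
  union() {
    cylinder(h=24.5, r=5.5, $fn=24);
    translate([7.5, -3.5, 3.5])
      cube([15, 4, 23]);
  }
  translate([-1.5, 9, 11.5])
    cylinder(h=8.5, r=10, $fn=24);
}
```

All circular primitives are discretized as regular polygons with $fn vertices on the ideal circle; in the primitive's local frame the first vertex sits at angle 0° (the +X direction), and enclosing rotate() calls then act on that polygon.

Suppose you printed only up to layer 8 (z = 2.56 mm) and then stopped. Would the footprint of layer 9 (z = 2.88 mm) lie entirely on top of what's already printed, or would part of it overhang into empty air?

entirely on top

Compare the two slices. At z = 2.56: the r=5.5 cylinder gives a regular 24-gon of circumradius 5.5 (constant along its height) (area = (24/2)·5.500²·sin(360°/24) = 93.95 mm²); the cube at (7.5, -3.5) is not intersected at this z (z outside [3.5, 26.5]); Combining (union): only the r=5.5 cylinder is present, so the union is just that shape — area = 93.95 mm²; the cylinder at (-1.5, 9) is absent (z outside [11.5, 20]); After the difference (first − rest): none of the subtracted shapes is present at this height, so that combined region is unchanged — area = 93.95 mm². At z = 2.88: the r=5.5 cylinder gives a regular 24-gon of circumradius 5.5 (constant along its height) (area = (24/2)·5.500²·sin(360°/24) = 93.95 mm²); the cube at (7.5, -3.5) is not intersected at this z (z outside [3.5, 26.5]); Combining (union): only the r=5.5 cylinder is present, so the union is just that shape — area = 93.95 mm²; the cylinder at (-1.5, 9) is not intersected at this z (z outside [11.5, 20]); Taking the first minus the rest: none of the subtracted shapes is present at this height, so that combined region is unchanged — area = 93.95 mm². Checking containment: the cross-section at z = 2.88 is a subset of the cross-section at z = 2.56.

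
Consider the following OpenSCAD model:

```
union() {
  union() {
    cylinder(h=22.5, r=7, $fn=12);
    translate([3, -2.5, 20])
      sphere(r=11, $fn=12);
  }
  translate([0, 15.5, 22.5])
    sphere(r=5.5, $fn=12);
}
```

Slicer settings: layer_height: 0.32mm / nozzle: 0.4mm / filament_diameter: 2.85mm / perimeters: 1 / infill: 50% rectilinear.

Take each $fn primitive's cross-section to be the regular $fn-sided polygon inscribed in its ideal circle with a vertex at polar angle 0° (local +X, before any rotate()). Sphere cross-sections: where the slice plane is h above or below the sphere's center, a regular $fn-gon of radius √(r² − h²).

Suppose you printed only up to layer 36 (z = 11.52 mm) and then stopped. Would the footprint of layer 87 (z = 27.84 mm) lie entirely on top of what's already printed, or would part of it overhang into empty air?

part overhangs

Compare the two slices. At z = 11.52: the cylinder: section is a regular 12-gon, circumradius r=7 (area = (12/2)·7.000²·sin(360°/12) = 147.00 mm²); the sphere at (3, -2.5): section is a regular 12-gon, circumradius = √(r²−h²) = √(11²−8.48²) = 7.006 (area = (12/2)·7.006²·sin(360°/12) = 147.27 mm²); Combining (union): the regions partially overlap — summed areas 294.27 mm² minus the doubly-counted overlap 94.40 mm² gives 199.87 mm² — area = 199.87 mm²; the sphere at (0, 15.5) does not reach this height (|z−center|=10.980 > r=5.5); Merging all regions: only that combined region is present, so the union is just that shape — area = 199.87 mm². At z = 27.84: the cylinder is not intersected at this z (z outside [0, 22.5]); the sphere at (3, -2.5): section is a regular 12-gon, circumradius = √(r²−h²) = √(11²−7.84²) = 7.716 (area = (12/2)·7.716²·sin(360°/12) = 178.60 mm²); Merging all regions: only the r=11 sphere at (3, -2.5) is present, so the union is just that shape — area = 178.60 mm²; the sphere at (0, 15.5): section is a regular 12-gon, circumradius = √(r²−h²) = √(5.5²−5.34²) = 1.317 (area = (12/2)·1.317²·sin(360°/12) = 5.20 mm²); Combining (union): the 2 present regions are separate (no shared area or edge), so areas and boundary lengths simply add and each stays a separate island — area = 183.81 mm². Checking containment: at z = 27.84 the cross-section extends beyond the z = 11.52 cross-section by about 24.53 mm².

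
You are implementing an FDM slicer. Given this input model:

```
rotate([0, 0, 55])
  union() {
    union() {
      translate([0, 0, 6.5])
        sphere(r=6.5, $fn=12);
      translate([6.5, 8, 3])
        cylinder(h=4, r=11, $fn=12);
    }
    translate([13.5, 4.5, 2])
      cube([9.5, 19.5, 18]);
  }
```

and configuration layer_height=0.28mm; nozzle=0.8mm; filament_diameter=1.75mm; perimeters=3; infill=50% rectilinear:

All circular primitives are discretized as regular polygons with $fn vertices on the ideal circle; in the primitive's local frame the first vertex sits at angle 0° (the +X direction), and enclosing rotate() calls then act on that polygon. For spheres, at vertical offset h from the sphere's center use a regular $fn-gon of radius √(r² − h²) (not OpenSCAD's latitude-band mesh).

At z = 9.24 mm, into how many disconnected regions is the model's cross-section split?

2

At z = 9.24 mm: the r=6.5 sphere contributes a regular 12-gon of circumradius √(6.5²−2.74²) = 5.894; the cylinder at (6.5, 8) is not intersected at this z (z outside [3, 7]); Merging all regions: only the r=6.5 sphere is present, so the union is just that shape — 1 connected region; the cube at (13.5, 4.5) (footprint 9.5×19.5) is included at this height; Combining (union): the 2 present regions are separate (no shared area or edge), so areas and boundary lengths simply add and each stays a separate island — 2 connected regions; (rotated 55° about Z; rotation is an isometry so areas/perimeters/island counts are preserved). The result has 2 disconnected regions.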